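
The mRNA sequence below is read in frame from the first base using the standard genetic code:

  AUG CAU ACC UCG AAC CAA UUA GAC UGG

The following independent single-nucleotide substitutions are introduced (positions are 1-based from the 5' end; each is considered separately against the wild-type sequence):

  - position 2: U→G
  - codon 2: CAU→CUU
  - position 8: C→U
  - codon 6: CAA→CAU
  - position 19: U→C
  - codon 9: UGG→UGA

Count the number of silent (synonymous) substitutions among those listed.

Codon 1: AUG (Met) → AGG (Arg) — missense.
Codon 2: CAU (His) → CUU (Leu) — missense.
Codon 3: ACC (Thr) → AUC (Ile) — missense.
Codon 6: CAA (Gln) → CAU (His) — missense.
Codon 7: UUA (Leu) → CUA (Leu) — synonymous.
Codon 9: UGG (Trp) → UGA (Stop) — nonsense.
Synonymous: 1 of 6.

1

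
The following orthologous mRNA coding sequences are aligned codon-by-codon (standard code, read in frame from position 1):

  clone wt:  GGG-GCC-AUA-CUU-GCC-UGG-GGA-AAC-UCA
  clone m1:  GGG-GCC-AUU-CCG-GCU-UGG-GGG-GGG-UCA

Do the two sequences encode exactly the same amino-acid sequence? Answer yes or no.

Codon 1: GGG Gly / GGG Gly — identical.
Codon 2: GCC Ala / GCC Ala — identical.
Codon 3: AUA Ile / AUU Ile — synonymous.
Codon 4: CUU Leu / CCG Pro — nonsynonymous.
Codon 5: GCC Ala / GCU Ala — synonymous.
Codon 6: UGG Trp / UGG Trp — identical.
Codon 7: GGA Gly / GGG Gly — synonymous.
Codon 8: AAC Asn / GGG Gly — nonsynonymous.
Codon 9: UCA Ser / UCA Ser — identical.
Nonsynonymous differences: 2 → different protein.

no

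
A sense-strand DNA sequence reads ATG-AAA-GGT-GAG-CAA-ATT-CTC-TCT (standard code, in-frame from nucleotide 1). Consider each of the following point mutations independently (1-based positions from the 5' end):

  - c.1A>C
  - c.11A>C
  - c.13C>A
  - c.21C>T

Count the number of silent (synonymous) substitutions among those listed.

Codon 1: ATG (Met) → CTG (Leu) — missense.
Codon 4: GAG (Glu) → GCG (Ala) — missense.
Codon 5: CAA (Gln) → AAA (Lys) — missense.
Codon 7: CTC (Leu) → CTT (Leu) — synonymous.
Synonymous: 1 of 4.

1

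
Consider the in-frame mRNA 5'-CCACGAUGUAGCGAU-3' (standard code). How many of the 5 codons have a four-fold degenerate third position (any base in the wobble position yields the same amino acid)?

Codon 1 CCA (Pro): third position 4-fold.
Codon 2 CGA (Arg): third position 4-fold.
Codon 3 UGU (Cys): third position 2-fold.
Codon 4 AGC (Ser): third position 2-fold.
Codon 5 GAU (Asp): third position 2-fold.
Four-fold degenerate third positions: 2.

2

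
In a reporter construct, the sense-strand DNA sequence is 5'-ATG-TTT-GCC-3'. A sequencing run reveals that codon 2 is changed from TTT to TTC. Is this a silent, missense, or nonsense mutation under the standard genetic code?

Position 6 falls in codon 2: TTT → Phe.
After the substitution the codon is TTC → Phe.
Both encode Phe, so the change is synonymous.

silent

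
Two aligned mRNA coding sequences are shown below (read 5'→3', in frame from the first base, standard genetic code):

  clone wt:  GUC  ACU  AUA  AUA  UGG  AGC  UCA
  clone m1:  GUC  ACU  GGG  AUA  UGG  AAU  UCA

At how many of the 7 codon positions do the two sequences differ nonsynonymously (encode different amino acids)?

Codon 1: GUC Val / GUC Val — identical.
Codon 2: ACU Thr / ACU Thr — identical.
Codon 3: AUA Ile / GGG Gly — nonsynonymous.
Codon 4: AUA Ile / AUA Ile — identical.
Codon 5: UGG Trp / UGG Trp — identical.
Codon 6: AGC Ser / AAU Asn — nonsynonymous.
Codon 7: UCA Ser / UCA Ser — identical.
Nonsynonymous differences: 2.

2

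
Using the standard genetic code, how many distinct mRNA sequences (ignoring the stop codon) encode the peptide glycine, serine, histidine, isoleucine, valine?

576

Gly: 4 codons.
Ser: 6 codons.
His: 2 codons.
Ile: 3 codons.
Val: 4 codons.
4 × 6 × 2 × 3 × 4 = 576.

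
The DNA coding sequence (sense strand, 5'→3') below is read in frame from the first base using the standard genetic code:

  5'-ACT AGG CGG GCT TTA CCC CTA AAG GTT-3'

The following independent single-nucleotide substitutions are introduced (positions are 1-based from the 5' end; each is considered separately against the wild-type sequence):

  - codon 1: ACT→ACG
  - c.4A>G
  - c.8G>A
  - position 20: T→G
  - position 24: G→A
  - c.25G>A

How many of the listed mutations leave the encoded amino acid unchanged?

2

Codon 1: ACT (Thr) → ACG (Thr) — synonymous.
Codon 2: AGG (Arg) → GGG (Gly) — missense.
Codon 3: CGG (Arg) → CAG (Gln) — missense.
Codon 7: CTA (Leu) → CGA (Arg) — missense.
Codon 8: AAG (Lys) → AAA (Lys) — synonymous.
Codon 9: GTT (Val) → ATT (Ile) — missense.
Synonymous: 2 of 6.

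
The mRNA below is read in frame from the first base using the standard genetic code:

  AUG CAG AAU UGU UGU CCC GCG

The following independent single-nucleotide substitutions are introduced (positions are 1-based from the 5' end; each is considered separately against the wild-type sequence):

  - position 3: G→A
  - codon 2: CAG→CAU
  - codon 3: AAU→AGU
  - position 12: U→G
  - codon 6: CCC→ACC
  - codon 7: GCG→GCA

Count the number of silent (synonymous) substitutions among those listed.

1

Codon 1: AUG (Met) → AUA (Ile) — missense.
Codon 2: CAG (Gln) → CAU (His) — missense.
Codon 3: AAU (Asn) → AGU (Ser) — missense.
Codon 4: UGU (Cys) → UGG (Trp) — missense.
Codon 6: CCC (Pro) → ACC (Thr) — missense.
Codon 7: GCG (Ala) → GCA (Ala) — synonymous.
Synonymous: 1 of 6.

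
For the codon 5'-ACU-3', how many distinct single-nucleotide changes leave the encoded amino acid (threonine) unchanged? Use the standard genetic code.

Position 1: none → 0 synonymous.
Position 2: none → 0 synonymous.
Position 3: ACC, ACA, ACG → 3 synonymous.
Total: 0 + 0 + 3 = 3.

3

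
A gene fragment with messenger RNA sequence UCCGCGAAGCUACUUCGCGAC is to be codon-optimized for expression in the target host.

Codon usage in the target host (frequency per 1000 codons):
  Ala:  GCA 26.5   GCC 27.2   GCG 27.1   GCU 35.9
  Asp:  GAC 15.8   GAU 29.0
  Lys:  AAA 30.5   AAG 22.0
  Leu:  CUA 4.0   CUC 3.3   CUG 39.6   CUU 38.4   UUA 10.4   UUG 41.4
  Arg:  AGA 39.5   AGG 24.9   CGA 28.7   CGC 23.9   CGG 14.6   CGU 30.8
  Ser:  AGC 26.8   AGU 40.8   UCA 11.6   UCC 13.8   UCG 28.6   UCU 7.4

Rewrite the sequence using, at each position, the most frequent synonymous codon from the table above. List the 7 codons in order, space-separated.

AGU GCU AAA UUG UUG AGA GAU

Codon 1 (Ser): best is AGU at 40.8.
Codon 2 (Ala): best is GCU at 35.9.
Codon 3 (Lys): best is AAA at 30.5.
Codon 4 (Leu): best is UUG at 41.4.
Codon 5 (Leu): best is UUG at 41.4.
Codon 6 (Arg): best is AGA at 39.5.
Codon 7 (Asp): best is GAU at 29.0.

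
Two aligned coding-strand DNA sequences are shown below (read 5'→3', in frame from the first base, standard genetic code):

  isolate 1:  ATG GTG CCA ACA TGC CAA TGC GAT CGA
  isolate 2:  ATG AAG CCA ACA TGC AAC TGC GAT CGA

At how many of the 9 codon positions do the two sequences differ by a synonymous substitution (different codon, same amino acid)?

0

Codon 1: ATG Met / ATG Met — identical.
Codon 2: GTG Val / AAG Lys — nonsynonymous.
Codon 3: CCA Pro / CCA Pro — identical.
Codon 4: ACA Thr / ACA Thr — identical.
Codon 5: TGC Cys / TGC Cys — identical.
Codon 6: CAA Gln / AAC Asn — nonsynonymous.
Codon 7: TGC Cys / TGC Cys — identical.
Codon 8: GAT Asp / GAT Asp — identical.
Codon 9: CGA Arg / CGA Arg — identical.
Synonymous differences: 0.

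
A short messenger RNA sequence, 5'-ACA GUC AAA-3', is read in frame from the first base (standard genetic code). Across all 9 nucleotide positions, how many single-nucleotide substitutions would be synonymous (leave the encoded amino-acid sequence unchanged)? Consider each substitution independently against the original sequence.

7

Codon 1 (ACA, Thr): 3 synonymous substitutions.
Codon 2 (GUC, Val): 3 synonymous substitutions.
Codon 3 (AAA, Lys): 1 synonymous substitution.
Total: 3 + 3 + 1 = 7.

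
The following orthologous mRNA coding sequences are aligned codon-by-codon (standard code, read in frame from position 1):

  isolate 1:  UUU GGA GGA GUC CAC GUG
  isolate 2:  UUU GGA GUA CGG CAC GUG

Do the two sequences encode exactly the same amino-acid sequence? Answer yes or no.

Codon 1: UUU Phe / UUU Phe — identical.
Codon 2: GGA Gly / GGA Gly — identical.
Codon 3: GGA Gly / GUA Val — nonsynonymous.
Codon 4: GUC Val / CGG Arg — nonsynonymous.
Codon 5: CAC His / CAC His — identical.
Codon 6: GUG Val / GUG Val — identical.
Nonsynonymous differences: 2 → different protein.

no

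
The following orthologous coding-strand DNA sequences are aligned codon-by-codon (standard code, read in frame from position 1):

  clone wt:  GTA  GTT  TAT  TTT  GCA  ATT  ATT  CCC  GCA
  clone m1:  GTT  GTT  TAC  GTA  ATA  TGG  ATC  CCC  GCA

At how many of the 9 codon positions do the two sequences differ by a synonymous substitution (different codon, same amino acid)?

Codon 1: GTA Val / GTT Val — synonymous.
Codon 2: GTT Val / GTT Val — identical.
Codon 3: TAT Tyr / TAC Tyr — synonymous.
Codon 4: TTT Phe / GTA Val — nonsynonymous.
Codon 5: GCA Ala / ATA Ile — nonsynonymous.
Codon 6: ATT Ile / TGG Trp — nonsynonymous.
Codon 7: ATT Ile / ATC Ile — synonymous.
Codon 8: CCC Pro / CCC Pro — identical.
Codon 9: GCA Ala / GCA Ala — identical.
Synonymous differences: 3.

3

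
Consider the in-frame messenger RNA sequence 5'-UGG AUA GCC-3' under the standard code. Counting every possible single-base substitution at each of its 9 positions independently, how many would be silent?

5

Codon 1 (UGG, Trp): 0 synonymous substitutions.
Codon 2 (AUA, Ile): 2 synonymous substitutions.
Codon 3 (GCC, Ala): 3 synonymous substitutions.
Total: 0 + 2 + 3 = 5.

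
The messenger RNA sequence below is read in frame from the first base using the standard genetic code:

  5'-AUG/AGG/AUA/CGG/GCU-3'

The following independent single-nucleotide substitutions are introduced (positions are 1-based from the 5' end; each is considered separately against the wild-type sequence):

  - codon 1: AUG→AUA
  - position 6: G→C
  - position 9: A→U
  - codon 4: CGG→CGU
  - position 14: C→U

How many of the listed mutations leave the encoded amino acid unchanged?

2

Codon 1: AUG (Met) → AUA (Ile) — missense.
Codon 2: AGG (Arg) → AGC (Ser) — missense.
Codon 3: AUA (Ile) → AUU (Ile) — synonymous.
Codon 4: CGG (Arg) → CGU (Arg) — synonymous.
Codon 5: GCU (Ala) → GUU (Val) — missense.
Synonymous: 2 of 5.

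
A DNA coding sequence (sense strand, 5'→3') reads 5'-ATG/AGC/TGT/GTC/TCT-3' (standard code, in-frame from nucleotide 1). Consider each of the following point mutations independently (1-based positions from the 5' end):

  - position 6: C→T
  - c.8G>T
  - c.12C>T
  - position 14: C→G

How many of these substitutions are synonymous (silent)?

2

Codon 2: AGC (Ser) → AGT (Ser) — synonymous.
Codon 3: TGT (Cys) → TTT (Phe) — missense.
Codon 4: GTC (Val) → GTT (Val) — synonymous.
Codon 5: TCT (Ser) → TGT (Cys) — missense.
Synonymous: 2 of 4.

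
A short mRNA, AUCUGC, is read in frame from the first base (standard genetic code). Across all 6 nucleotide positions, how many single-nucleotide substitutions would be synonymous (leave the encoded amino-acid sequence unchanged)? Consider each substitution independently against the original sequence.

3

Codon 1 (AUC, Ile): 2 synonymous substitutions.
Codon 2 (UGC, Cys): 1 synonymous substitution.
Total: 2 + 1 = 3.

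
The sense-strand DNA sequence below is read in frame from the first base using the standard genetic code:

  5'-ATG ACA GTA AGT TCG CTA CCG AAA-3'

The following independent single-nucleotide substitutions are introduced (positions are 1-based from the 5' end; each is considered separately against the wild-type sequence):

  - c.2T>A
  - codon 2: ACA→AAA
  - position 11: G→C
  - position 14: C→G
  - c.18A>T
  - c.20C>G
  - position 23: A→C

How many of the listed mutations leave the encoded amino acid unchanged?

Codon 1: ATG (Met) → AAG (Lys) — missense.
Codon 2: ACA (Thr) → AAA (Lys) — missense.
Codon 4: AGT (Ser) → ACT (Thr) — missense.
Codon 5: TCG (Ser) → TGG (Trp) — missense.
Codon 6: CTA (Leu) → CTT (Leu) — synonymous.
Codon 7: CCG (Pro) → CGG (Arg) — missense.
Codon 8: AAA (Lys) → ACA (Thr) — missense.
Synonymous: 1 of 7.

1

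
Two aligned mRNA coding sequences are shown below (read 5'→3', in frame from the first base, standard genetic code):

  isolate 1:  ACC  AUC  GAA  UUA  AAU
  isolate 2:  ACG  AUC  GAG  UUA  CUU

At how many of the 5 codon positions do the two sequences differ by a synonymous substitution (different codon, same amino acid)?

Codon 1: ACC Thr / ACG Thr — synonymous.
Codon 2: AUC Ile / AUC Ile — identical.
Codon 3: GAA Glu / GAG Glu — synonymous.
Codon 4: UUA Leu / UUA Leu — identical.
Codon 5: AAU Asn / CUU Leu — nonsynonymous.
Synonymous differences: 2.

2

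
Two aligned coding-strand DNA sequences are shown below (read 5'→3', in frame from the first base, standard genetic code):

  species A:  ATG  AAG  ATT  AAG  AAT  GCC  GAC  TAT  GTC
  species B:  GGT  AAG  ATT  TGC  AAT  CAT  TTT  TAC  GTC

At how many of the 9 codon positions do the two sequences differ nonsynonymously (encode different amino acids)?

4

Codon 1: ATG Met / GGT Gly — nonsynonymous.
Codon 2: AAG Lys / AAG Lys — identical.
Codon 3: ATT Ile / ATT Ile — identical.
Codon 4: AAG Lys / TGC Cys — nonsynonymous.
Codon 5: AAT Asn / AAT Asn — identical.
Codon 6: GCC Ala / CAT His — nonsynonymous.
Codon 7: GAC Asp / TTT Phe — nonsynonymous.
Codon 8: TAT Tyr / TAC Tyr — synonymous.
Codon 9: GTC Val / GTC Val — identical.
Nonsynonymous differences: 4.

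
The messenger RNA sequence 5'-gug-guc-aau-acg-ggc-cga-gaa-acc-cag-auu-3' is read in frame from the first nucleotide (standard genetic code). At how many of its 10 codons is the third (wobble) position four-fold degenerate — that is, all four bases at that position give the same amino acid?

6

Codon 1 GUG (Val): third position 4-fold.
Codon 2 GUC (Val): third position 4-fold.
Codon 3 AAU (Asn): third position 2-fold.
Codon 4 ACG (Thr): third position 4-fold.
Codon 5 GGC (Gly): third position 4-fold.
Codon 6 CGA (Arg): third position 4-fold.
Codon 7 GAA (Glu): third position 2-fold.
Codon 8 ACC (Thr): third position 4-fold.
Codon 9 CAG (Gln): third position 2-fold.
Codon 10 AUU (Ile): third position 3-fold.
Four-fold degenerate third positions: 6.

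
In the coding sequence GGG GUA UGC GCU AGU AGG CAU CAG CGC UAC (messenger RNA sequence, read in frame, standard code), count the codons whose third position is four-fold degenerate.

4

Codon 1 GGG (Gly): third position 4-fold.
Codon 2 GUA (Val): third position 4-fold.
Codon 3 UGC (Cys): third position 2-fold.
Codon 4 GCU (Ala): third position 4-fold.
Codon 5 AGU (Ser): third position 2-fold.
Codon 6 AGG (Arg): third position 2-fold.
Codon 7 CAU (His): third position 2-fold.
Codon 8 CAG (Gln): third position 2-fold.
Codon 9 CGC (Arg): third position 4-fold.
Codon 10 UAC (Tyr): third position 2-fold.
Four-fold degenerate third positions: 4.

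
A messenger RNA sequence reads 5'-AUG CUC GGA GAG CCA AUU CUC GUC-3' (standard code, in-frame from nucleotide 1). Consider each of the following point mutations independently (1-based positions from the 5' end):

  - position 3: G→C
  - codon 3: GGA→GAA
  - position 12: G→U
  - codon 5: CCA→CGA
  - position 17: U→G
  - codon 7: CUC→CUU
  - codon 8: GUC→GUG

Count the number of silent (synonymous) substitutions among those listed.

Codon 1: AUG (Met) → AUC (Ile) — missense.
Codon 3: GGA (Gly) → GAA (Glu) — missense.
Codon 4: GAG (Glu) → GAU (Asp) — missense.
Codon 5: CCA (Pro) → CGA (Arg) — missense.
Codon 6: AUU (Ile) → AGU (Ser) — missense.
Codon 7: CUC (Leu) → CUU (Leu) — synonymous.
Codon 8: GUC (Val) → GUG (Val) — synonymous.
Synonymous: 2 of 7.

2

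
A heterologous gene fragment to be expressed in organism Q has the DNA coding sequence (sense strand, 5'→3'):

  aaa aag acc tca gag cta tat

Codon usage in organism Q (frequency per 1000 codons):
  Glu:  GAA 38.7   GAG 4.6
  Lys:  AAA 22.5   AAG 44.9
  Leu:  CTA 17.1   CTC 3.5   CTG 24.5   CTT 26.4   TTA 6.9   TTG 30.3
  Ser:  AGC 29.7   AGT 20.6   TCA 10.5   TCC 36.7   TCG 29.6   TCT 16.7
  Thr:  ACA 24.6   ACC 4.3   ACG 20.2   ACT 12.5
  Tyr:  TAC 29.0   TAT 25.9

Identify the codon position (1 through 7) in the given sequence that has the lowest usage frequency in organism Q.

Codon 1 AAA (Lys): 22.5 per 1000.
Codon 2 AAG (Lys): 44.9 per 1000.
Codon 3 ACC (Thr): 4.3 per 1000.
Codon 4 TCA (Ser): 10.5 per 1000.
Codon 5 GAG (Glu): 4.6 per 1000.
Codon 6 CTA (Leu): 17.1 per 1000.
Codon 7 TAT (Tyr): 25.9 per 1000.
Lowest frequency is 4.3 at codon 3.

3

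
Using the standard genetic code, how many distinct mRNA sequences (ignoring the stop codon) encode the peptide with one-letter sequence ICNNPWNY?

384

Ile: 3 codons.
Cys: 2 codons.
Asn: 2 codons.
Asn: 2 codons.
Pro: 4 codons.
Trp: 1 codon.
Asn: 2 codons.
Tyr: 2 codons.
3 × 2 × 2 × 2 × 4 × 1 × 2 × 2 = 384.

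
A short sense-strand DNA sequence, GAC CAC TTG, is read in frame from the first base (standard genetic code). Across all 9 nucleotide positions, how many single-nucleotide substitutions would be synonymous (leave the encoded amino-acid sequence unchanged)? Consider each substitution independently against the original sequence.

Codon 1 (GAC, Asp): 1 synonymous substitution.
Codon 2 (CAC, His): 1 synonymous substitution.
Codon 3 (TTG, Leu): 2 synonymous substitutions.
Total: 1 + 1 + 2 = 4.

4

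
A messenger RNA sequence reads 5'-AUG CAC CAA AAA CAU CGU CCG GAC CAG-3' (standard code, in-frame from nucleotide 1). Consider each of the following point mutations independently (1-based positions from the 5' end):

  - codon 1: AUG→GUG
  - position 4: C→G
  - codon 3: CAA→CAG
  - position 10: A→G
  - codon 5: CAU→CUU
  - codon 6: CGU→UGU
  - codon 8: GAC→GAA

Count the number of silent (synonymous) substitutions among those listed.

1

Codon 1: AUG (Met) → GUG (Val) — missense.
Codon 2: CAC (His) → GAC (Asp) — missense.
Codon 3: CAA (Gln) → CAG (Gln) — synonymous.
Codon 4: AAA (Lys) → GAA (Glu) — missense.
Codon 5: CAU (His) → CUU (Leu) — missense.
Codon 6: CGU (Arg) → UGU (Cys) — missense.
Codon 8: GAC (Asp) → GAA (Glu) — missense.
Synonymous: 1 of 7.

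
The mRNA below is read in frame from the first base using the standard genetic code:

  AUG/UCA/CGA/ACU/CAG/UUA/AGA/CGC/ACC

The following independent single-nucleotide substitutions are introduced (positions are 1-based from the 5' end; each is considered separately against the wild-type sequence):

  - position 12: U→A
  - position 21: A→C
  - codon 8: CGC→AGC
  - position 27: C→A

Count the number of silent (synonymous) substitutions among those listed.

Codon 4: ACU (Thr) → ACA (Thr) — synonymous.
Codon 7: AGA (Arg) → AGC (Ser) — missense.
Codon 8: CGC (Arg) → AGC (Ser) — missense.
Codon 9: ACC (Thr) → ACA (Thr) — synonymous.
Synonymous: 2 of 4.

2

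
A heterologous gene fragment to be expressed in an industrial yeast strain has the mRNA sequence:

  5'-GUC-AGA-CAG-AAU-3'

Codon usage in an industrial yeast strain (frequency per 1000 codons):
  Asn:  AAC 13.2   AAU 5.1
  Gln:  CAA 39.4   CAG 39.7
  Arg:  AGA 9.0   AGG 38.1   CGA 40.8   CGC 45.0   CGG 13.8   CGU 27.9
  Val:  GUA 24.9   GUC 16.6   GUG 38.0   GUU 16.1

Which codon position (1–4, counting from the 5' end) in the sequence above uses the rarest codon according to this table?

Codon 1 GUC (Val): 16.6 per 1000.
Codon 2 AGA (Arg): 9.0 per 1000.
Codon 3 CAG (Gln): 39.7 per 1000.
Codon 4 AAU (Asn): 5.1 per 1000.
Lowest frequency is 5.1 at codon 4.

4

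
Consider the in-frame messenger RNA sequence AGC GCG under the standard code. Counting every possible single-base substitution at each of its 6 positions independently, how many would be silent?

4

Codon 1 (AGC, Ser): 1 synonymous substitution.
Codon 2 (GCG, Ala): 3 synonymous substitutions.
Total: 1 + 3 = 4.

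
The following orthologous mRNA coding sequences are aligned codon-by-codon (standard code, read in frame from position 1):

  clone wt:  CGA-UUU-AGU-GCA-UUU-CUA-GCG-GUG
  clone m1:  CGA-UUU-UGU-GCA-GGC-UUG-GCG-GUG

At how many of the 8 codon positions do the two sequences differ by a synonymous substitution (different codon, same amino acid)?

Codon 1: CGA Arg / CGA Arg — identical.
Codon 2: UUU Phe / UUU Phe — identical.
Codon 3: AGU Ser / UGU Cys — nonsynonymous.
Codon 4: GCA Ala / GCA Ala — identical.
Codon 5: UUU Phe / GGC Gly — nonsynonymous.
Codon 6: CUA Leu / UUG Leu — synonymous.
Codon 7: GCG Ala / GCG Ala — identical.
Codon 8: GUG Val / GUG Val — identical.
Synonymous differences: 1.

1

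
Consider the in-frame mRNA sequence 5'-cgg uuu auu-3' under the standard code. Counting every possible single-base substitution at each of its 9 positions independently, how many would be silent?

7

Codon 1 (CGG, Arg): 4 synonymous substitutions.
Codon 2 (UUU, Phe): 1 synonymous substitution.
Codon 3 (AUU, Ile): 2 synonymous substitutions.
Total: 4 + 1 + 2 = 7.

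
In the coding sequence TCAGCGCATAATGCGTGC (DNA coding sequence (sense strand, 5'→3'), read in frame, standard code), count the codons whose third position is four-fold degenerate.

3

Codon 1 TCA (Ser): third position 4-fold.
Codon 2 GCG (Ala): third position 4-fold.
Codon 3 CAT (His): third position 2-fold.
Codon 4 AAT (Asn): third position 2-fold.
Codon 5 GCG (Ala): third position 4-fold.
Codon 6 TGC (Cys): third position 2-fold.
Four-fold degenerate third positions: 3.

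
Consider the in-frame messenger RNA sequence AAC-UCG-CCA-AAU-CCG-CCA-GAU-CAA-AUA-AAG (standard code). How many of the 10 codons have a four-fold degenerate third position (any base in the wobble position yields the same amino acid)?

Codon 1 AAC (Asn): third position 2-fold.
Codon 2 UCG (Ser): third position 4-fold.
Codon 3 CCA (Pro): third position 4-fold.
Codon 4 AAU (Asn): third position 2-fold.
Codon 5 CCG (Pro): third position 4-fold.
Codon 6 CCA (Pro): third position 4-fold.
Codon 7 GAU (Asp): third position 2-fold.
Codon 8 CAA (Gln): third position 2-fold.
Codon 9 AUA (Ile): third position 3-fold.
Codon 10 AAG (Lys): third position 2-fold.
Four-fold degenerate third positions: 4.

4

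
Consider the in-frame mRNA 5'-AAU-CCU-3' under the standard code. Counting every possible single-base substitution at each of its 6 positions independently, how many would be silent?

4

Codon 1 (AAU, Asn): 1 synonymous substitution.
Codon 2 (CCU, Pro): 3 synonymous substitutions.
Total: 1 + 3 = 4.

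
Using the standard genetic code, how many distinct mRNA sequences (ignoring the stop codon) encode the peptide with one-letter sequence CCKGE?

64

Cys: 2 codons.
Cys: 2 codons.
Lys: 2 codons.
Gly: 4 codons.
Glu: 2 codons.
2 × 2 × 2 × 4 × 2 = 64.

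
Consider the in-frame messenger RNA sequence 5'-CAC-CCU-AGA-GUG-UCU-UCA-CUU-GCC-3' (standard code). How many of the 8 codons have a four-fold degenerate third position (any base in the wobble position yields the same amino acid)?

Codon 1 CAC (His): third position 2-fold.
Codon 2 CCU (Pro): third position 4-fold.
Codon 3 AGA (Arg): third position 2-fold.
Codon 4 GUG (Val): third position 4-fold.
Codon 5 UCU (Ser): third position 4-fold.
Codon 6 UCA (Ser): third position 4-fold.
Codon 7 CUU (Leu): third position 4-fold.
Codon 8 GCC (Ala): third position 4-fold.
Four-fold degenerate third positions: 6.

6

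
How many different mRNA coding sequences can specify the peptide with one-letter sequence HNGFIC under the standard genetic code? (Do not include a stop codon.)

192

His: 2 codons.
Asn: 2 codons.
Gly: 4 codons.
Phe: 2 codons.
Ile: 3 codons.
Cys: 2 codons.
2 × 2 × 4 × 2 × 3 × 2 = 192.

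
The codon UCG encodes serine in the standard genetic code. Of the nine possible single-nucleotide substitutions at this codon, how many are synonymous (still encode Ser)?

3

Position 1: none → 0 synonymous.
Position 2: none → 0 synonymous.
Position 3: UCU, UCC, UCA → 3 synonymous.
Total: 0 + 0 + 3 = 3.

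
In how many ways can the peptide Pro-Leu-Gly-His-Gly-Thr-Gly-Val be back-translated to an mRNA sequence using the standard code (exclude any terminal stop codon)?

49152

Pro: 4 codons.
Leu: 6 codons.
Gly: 4 codons.
His: 2 codons.
Gly: 4 codons.
Thr: 4 codons.
Gly: 4 codons.
Val: 4 codons.
4 × 6 × 4 × 2 × 4 × 4 × 4 × 4 = 49152.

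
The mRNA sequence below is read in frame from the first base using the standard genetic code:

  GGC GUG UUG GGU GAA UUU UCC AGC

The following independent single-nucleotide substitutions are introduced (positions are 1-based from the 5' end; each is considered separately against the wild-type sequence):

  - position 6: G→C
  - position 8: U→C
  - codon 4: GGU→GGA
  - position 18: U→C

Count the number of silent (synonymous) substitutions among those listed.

3

Codon 2: GUG (Val) → GUC (Val) — synonymous.
Codon 3: UUG (Leu) → UCG (Ser) — missense.
Codon 4: GGU (Gly) → GGA (Gly) — synonymous.
Codon 6: UUU (Phe) → UUC (Phe) — synonymous.
Synonymous: 3 of 4.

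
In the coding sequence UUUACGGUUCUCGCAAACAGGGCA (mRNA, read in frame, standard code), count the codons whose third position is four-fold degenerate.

5

Codon 1 UUU (Phe): third position 2-fold.
Codon 2 ACG (Thr): third position 4-fold.
Codon 3 GUU (Val): third position 4-fold.
Codon 4 CUC (Leu): third position 4-fold.
Codon 5 GCA (Ala): third position 4-fold.
Codon 6 AAC (Asn): third position 2-fold.
Codon 7 AGG (Arg): third position 2-fold.
Codon 8 GCA (Ala): third position 4-fold.
Four-fold degenerate third positions: 5.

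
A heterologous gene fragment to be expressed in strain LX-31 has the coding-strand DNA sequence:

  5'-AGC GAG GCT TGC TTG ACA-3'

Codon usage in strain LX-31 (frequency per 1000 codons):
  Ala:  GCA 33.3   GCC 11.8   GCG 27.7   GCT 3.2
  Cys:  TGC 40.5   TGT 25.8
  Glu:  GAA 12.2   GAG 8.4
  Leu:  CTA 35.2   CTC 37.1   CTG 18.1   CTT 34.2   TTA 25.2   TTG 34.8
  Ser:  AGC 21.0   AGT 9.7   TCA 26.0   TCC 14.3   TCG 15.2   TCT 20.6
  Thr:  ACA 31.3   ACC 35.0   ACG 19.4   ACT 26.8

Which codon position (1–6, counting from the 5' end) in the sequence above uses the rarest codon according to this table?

3

Codon 1 AGC (Ser): 21.0 per 1000.
Codon 2 GAG (Glu): 8.4 per 1000.
Codon 3 GCT (Ala): 3.2 per 1000.
Codon 4 TGC (Cys): 40.5 per 1000.
Codon 5 TTG (Leu): 34.8 per 1000.
Codon 6 ACA (Thr): 31.3 per 1000.
Lowest frequency is 3.2 at codon 3.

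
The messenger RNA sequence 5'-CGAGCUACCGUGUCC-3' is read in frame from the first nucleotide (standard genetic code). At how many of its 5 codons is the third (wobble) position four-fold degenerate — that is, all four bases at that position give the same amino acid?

Codon 1 CGA (Arg): third position 4-fold.
Codon 2 GCU (Ala): third position 4-fold.
Codon 3 ACC (Thr): third position 4-fold.
Codon 4 GUG (Val): third position 4-fold.
Codon 5 UCC (Ser): third position 4-fold.
Four-fold degenerate third positions: 5.

5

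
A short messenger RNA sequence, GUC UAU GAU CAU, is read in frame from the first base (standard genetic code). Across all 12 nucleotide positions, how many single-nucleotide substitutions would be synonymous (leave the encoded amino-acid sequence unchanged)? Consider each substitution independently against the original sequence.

6

Codon 1 (GUC, Val): 3 synonymous substitutions.
Codon 2 (UAU, Tyr): 1 synonymous substitution.
Codon 3 (GAU, Asp): 1 synonymous substitution.
Codon 4 (CAU, His): 1 synonymous substitution.
Total: 3 + 1 + 1 + 1 = 6.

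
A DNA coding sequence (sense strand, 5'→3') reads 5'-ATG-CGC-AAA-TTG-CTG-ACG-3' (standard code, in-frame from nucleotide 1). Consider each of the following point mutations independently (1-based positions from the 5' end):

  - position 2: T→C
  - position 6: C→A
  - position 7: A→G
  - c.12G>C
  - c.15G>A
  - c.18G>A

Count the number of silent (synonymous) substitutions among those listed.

3

Codon 1: ATG (Met) → ACG (Thr) — missense.
Codon 2: CGC (Arg) → CGA (Arg) — synonymous.
Codon 3: AAA (Lys) → GAA (Glu) — missense.
Codon 4: TTG (Leu) → TTC (Phe) — missense.
Codon 5: CTG (Leu) → CTA (Leu) — synonymous.
Codon 6: ACG (Thr) → ACA (Thr) — synonymous.
Synonymous: 3 of 6.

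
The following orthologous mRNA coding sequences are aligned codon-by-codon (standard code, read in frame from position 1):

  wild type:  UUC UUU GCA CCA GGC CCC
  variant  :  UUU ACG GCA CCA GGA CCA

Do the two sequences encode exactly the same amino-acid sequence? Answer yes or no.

Codon 1: UUC Phe / UUU Phe — synonymous.
Codon 2: UUU Phe / ACG Thr — nonsynonymous.
Codon 3: GCA Ala / GCA Ala — identical.
Codon 4: CCA Pro / CCA Pro — identical.
Codon 5: GGC Gly / GGA Gly — synonymous.
Codon 6: CCC Pro / CCA Pro — synonymous.
Nonsynonymous differences: 1 → different protein.

no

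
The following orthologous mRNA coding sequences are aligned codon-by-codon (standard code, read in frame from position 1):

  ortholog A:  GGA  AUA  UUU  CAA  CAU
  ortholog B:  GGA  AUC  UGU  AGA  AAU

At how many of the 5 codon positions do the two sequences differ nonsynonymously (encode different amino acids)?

Codon 1: GGA Gly / GGA Gly — identical.
Codon 2: AUA Ile / AUC Ile — synonymous.
Codon 3: UUU Phe / UGU Cys — nonsynonymous.
Codon 4: CAA Gln / AGA Arg — nonsynonymous.
Codon 5: CAU His / AAU Asn — nonsynonymous.
Nonsynonymous differences: 3.

3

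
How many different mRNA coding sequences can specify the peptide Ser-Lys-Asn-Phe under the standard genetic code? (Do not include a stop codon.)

Ser: 6 codons.
Lys: 2 codons.
Asn: 2 codons.
Phe: 2 codons.
6 × 2 × 2 × 2 = 48.

48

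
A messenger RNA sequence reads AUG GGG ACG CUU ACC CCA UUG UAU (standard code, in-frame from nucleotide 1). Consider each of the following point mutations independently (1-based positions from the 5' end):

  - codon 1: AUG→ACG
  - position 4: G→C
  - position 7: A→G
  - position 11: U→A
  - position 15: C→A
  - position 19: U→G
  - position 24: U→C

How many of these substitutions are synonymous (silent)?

2

Codon 1: AUG (Met) → ACG (Thr) — missense.
Codon 2: GGG (Gly) → CGG (Arg) — missense.
Codon 3: ACG (Thr) → GCG (Ala) — missense.
Codon 4: CUU (Leu) → CAU (His) — missense.
Codon 5: ACC (Thr) → ACA (Thr) — synonymous.
Codon 7: UUG (Leu) → GUG (Val) — missense.
Codon 8: UAU (Tyr) → UAC (Tyr) — synonymous.
Synonymous: 2 of 7.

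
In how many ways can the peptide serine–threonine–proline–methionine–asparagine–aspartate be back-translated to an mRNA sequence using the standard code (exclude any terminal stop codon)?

384

Ser: 6 codons.
Thr: 4 codons.
Pro: 4 codons.
Met: 1 codon.
Asn: 2 codons.
Asp: 2 codons.
6 × 4 × 4 × 1 × 2 × 2 = 384.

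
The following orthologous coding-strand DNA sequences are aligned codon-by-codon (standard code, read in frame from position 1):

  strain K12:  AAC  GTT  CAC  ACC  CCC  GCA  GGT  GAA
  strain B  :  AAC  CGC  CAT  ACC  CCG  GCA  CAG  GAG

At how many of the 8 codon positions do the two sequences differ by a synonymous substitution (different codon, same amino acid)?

3

Codon 1: AAC Asn / AAC Asn — identical.
Codon 2: GTT Val / CGC Arg — nonsynonymous.
Codon 3: CAC His / CAT His — synonymous.
Codon 4: ACC Thr / ACC Thr — identical.
Codon 5: CCC Pro / CCG Pro — synonymous.
Codon 6: GCA Ala / GCA Ala — identical.
Codon 7: GGT Gly / CAG Gln — nonsynonymous.
Codon 8: GAA Glu / GAG Glu — synonymous.
Synonymous differences: 3.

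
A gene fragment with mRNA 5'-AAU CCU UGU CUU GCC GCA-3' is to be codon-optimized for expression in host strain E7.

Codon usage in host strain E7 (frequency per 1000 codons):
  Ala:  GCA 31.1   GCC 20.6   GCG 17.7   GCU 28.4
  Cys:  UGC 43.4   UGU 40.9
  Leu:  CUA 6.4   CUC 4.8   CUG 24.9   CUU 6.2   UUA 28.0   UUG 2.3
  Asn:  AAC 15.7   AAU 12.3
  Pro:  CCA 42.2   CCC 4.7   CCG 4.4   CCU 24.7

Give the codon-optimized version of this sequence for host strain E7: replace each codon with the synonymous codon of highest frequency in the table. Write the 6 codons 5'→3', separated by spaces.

Codon 1 (Asn): best is AAC at 15.7.
Codon 2 (Pro): best is CCA at 42.2.
Codon 3 (Cys): best is UGC at 43.4.
Codon 4 (Leu): best is UUA at 28.0.
Codon 5 (Ala): best is GCA at 31.1.
Codon 6 (Ala): best is GCA at 31.1.

AAC CCA UGC UUA GCA GCA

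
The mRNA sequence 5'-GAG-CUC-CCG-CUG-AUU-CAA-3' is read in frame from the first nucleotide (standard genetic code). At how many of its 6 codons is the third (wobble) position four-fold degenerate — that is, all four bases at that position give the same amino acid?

3

Codon 1 GAG (Glu): third position 2-fold.
Codon 2 CUC (Leu): third position 4-fold.
Codon 3 CCG (Pro): third position 4-fold.
Codon 4 CUG (Leu): third position 4-fold.
Codon 5 AUU (Ile): third position 3-fold.
Codon 6 CAA (Gln): third position 2-fold.
Four-fold degenerate third positions: 3.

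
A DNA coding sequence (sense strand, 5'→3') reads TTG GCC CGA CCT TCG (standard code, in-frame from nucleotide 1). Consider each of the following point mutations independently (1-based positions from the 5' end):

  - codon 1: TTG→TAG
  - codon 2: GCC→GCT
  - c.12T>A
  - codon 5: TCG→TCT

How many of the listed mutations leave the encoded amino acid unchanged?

3

Codon 1: TTG (Leu) → TAG (Stop) — nonsense.
Codon 2: GCC (Ala) → GCT (Ala) — synonymous.
Codon 4: CCT (Pro) → CCA (Pro) — synonymous.
Codon 5: TCG (Ser) → TCT (Ser) — synonymous.
Synonymous: 3 of 4.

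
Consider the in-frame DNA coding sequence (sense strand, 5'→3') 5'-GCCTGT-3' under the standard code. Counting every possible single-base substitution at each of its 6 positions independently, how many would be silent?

Codon 1 (GCC, Ala): 3 synonymous substitutions.
Codon 2 (TGT, Cys): 1 synonymous substitution.
Total: 3 + 1 = 4.

4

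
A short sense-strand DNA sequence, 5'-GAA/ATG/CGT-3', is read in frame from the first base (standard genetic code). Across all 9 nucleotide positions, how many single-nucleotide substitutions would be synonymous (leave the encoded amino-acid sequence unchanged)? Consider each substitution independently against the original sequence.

4

Codon 1 (GAA, Glu): 1 synonymous substitution.
Codon 2 (ATG, Met): 0 synonymous substitutions.
Codon 3 (CGT, Arg): 3 synonymous substitutions.
Total: 1 + 0 + 3 = 4.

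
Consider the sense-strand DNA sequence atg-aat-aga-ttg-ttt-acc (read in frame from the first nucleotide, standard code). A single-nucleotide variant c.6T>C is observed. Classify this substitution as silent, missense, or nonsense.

Position 6 falls in codon 2: AAT → Asn.
After the substitution the codon is AAC → Asn.
Both encode Asn, so the change is synonymous.

silent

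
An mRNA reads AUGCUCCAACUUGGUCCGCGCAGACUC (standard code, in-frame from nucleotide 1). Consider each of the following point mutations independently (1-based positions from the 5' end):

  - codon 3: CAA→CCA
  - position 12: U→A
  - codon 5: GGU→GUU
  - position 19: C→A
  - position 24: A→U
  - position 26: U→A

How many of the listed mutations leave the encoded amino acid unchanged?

Codon 3: CAA (Gln) → CCA (Pro) — missense.
Codon 4: CUU (Leu) → CUA (Leu) — synonymous.
Codon 5: GGU (Gly) → GUU (Val) — missense.
Codon 7: CGC (Arg) → AGC (Ser) — missense.
Codon 8: AGA (Arg) → AGU (Ser) — missense.
Codon 9: CUC (Leu) → CAC (His) — missense.
Synonymous: 1 of 6.

1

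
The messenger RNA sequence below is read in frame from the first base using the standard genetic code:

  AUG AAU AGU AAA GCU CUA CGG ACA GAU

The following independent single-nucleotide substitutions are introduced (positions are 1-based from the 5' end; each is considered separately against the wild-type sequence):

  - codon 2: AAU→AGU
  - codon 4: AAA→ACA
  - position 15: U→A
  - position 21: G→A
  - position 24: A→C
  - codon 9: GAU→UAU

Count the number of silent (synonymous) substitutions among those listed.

3

Codon 2: AAU (Asn) → AGU (Ser) — missense.
Codon 4: AAA (Lys) → ACA (Thr) — missense.
Codon 5: GCU (Ala) → GCA (Ala) — synonymous.
Codon 7: CGG (Arg) → CGA (Arg) — synonymous.
Codon 8: ACA (Thr) → ACC (Thr) — synonymous.
Codon 9: GAU (Asp) → UAU (Tyr) — missense.
Synonymous: 3 of 6.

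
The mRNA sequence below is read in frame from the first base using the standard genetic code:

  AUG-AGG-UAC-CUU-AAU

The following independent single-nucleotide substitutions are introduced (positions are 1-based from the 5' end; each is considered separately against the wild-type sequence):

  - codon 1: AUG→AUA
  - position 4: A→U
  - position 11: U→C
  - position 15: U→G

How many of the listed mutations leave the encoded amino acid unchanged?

Codon 1: AUG (Met) → AUA (Ile) — missense.
Codon 2: AGG (Arg) → UGG (Trp) — missense.
Codon 4: CUU (Leu) → CCU (Pro) — missense.
Codon 5: AAU (Asn) → AAG (Lys) — missense.
Synonymous: 0 of 4.

0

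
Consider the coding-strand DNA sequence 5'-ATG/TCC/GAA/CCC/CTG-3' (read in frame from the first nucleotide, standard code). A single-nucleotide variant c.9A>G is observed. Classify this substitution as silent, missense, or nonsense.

Position 9 falls in codon 3: GAA → Glu.
After the substitution the codon is GAG → Glu.
Both encode Glu, so the change is synonymous.

silent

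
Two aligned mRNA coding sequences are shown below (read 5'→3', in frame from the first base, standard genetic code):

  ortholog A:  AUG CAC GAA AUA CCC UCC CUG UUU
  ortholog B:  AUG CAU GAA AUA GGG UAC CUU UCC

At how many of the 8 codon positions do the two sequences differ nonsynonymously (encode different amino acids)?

Codon 1: AUG Met / AUG Met — identical.
Codon 2: CAC His / CAU His — synonymous.
Codon 3: GAA Glu / GAA Glu — identical.
Codon 4: AUA Ile / AUA Ile — identical.
Codon 5: CCC Pro / GGG Gly — nonsynonymous.
Codon 6: UCC Ser / UAC Tyr — nonsynonymous.
Codon 7: CUG Leu / CUU Leu — synonymous.
Codon 8: UUU Phe / UCC Ser — nonsynonymous.
Nonsynonymous differences: 3.

3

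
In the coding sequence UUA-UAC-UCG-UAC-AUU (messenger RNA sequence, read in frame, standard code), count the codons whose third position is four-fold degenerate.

Codon 1 UUA (Leu): third position 2-fold.
Codon 2 UAC (Tyr): third position 2-fold.
Codon 3 UCG (Ser): third position 4-fold.
Codon 4 UAC (Tyr): third position 2-fold.
Codon 5 AUU (Ile): third position 3-fold.
Four-fold degenerate third positions: 1.

1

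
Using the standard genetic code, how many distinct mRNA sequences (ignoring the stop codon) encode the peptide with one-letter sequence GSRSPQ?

6912

Gly: 4 codons.
Ser: 6 codons.
Arg: 6 codons.
Ser: 6 codons.
Pro: 4 codons.
Gln: 2 codons.
4 × 6 × 6 × 6 × 4 × 2 = 6912.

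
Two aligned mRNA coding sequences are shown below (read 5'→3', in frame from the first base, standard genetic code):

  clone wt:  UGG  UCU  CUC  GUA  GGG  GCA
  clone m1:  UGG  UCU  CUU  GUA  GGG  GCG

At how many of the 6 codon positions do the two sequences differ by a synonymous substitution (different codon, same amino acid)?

Codon 1: UGG Trp / UGG Trp — identical.
Codon 2: UCU Ser / UCU Ser — identical.
Codon 3: CUC Leu / CUU Leu — synonymous.
Codon 4: GUA Val / GUA Val — identical.
Codon 5: GGG Gly / GGG Gly — identical.
Codon 6: GCA Ala / GCG Ala — synonymous.
Synonymous differences: 2.

2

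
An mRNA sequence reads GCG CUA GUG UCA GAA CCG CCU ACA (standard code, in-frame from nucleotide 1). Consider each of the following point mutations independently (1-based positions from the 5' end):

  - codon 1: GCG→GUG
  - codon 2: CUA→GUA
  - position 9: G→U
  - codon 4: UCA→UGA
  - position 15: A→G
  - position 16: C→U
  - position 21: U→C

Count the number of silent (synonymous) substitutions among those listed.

3

Codon 1: GCG (Ala) → GUG (Val) — missense.
Codon 2: CUA (Leu) → GUA (Val) — missense.
Codon 3: GUG (Val) → GUU (Val) — synonymous.
Codon 4: UCA (Ser) → UGA (Stop) — nonsense.
Codon 5: GAA (Glu) → GAG (Glu) — synonymous.
Codon 6: CCG (Pro) → UCG (Ser) — missense.
Codon 7: CCU (Pro) → CCC (Pro) — synonymous.
Synonymous: 3 of 7.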